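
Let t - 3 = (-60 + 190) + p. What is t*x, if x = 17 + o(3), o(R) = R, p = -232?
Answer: -1980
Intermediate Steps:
t = -99 (t = 3 + ((-60 + 190) - 232) = 3 + (130 - 232) = 3 - 102 = -99)
x = 20 (x = 17 + 3 = 20)
t*x = -99*20 = -1980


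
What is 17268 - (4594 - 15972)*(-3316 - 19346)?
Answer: -257830968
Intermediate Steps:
17268 - (4594 - 15972)*(-3316 - 19346) = 17268 - (-11378)*(-22662) = 17268 - 1*257848236 = 17268 - 257848236 = -257830968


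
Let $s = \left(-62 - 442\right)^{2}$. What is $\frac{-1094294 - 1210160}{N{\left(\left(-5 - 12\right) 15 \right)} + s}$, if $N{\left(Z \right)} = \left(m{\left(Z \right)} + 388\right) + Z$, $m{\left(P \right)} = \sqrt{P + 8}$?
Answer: $- \frac{292837339823}{32295857224} + \frac{1152227 i \sqrt{247}}{32295857224} \approx -9.0673 + 0.00056071 i$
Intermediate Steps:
$s = 254016$ ($s = \left(-504\right)^{2} = 254016$)
$m{\left(P \right)} = \sqrt{8 + P}$
$N{\left(Z \right)} = 388 + Z + \sqrt{8 + Z}$ ($N{\left(Z \right)} = \left(\sqrt{8 + Z} + 388\right) + Z = \left(388 + \sqrt{8 + Z}\right) + Z = 388 + Z + \sqrt{8 + Z}$)
$\frac{-1094294 - 1210160}{N{\left(\left(-5 - 12\right) 15 \right)} + s} = \frac{-1094294 - 1210160}{\left(388 + \left(-5 - 12\right) 15 + \sqrt{8 + \left(-5 - 12\right) 15}\right) + 254016} = - \frac{2304454}{\left(388 - 255 + \sqrt{8 - 255}\right) + 254016} = - \frac{2304454}{\left(388 - 255 + \sqrt{-247}\right) + 254016} = - \frac{2304454}{\left(388 - 255 + i \sqrt{247}\right) + 254016} = - \frac{2304454}{\left(133 + i \sqrt{247}\right) + 254016} = - \frac{2304454}{254149 + i \sqrt{247}}$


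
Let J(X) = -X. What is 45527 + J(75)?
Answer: 45452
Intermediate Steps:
45527 + J(75) = 45527 - 1*75 = 45527 - 75 = 45452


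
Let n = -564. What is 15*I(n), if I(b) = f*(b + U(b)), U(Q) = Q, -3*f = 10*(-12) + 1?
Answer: -671160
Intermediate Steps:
f = 119/3 (f = -(10*(-12) + 1)/3 = -(-120 + 1)/3 = -1/3*(-119) = 119/3 ≈ 39.667)
I(b) = 238*b/3 (I(b) = 119*(b + b)/3 = 119*(2*b)/3 = 238*b/3)
15*I(n) = 15*((238/3)*(-564)) = 15*(-44744) = -671160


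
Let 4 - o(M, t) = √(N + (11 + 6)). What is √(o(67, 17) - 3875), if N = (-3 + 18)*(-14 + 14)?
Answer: √(-3871 - √17) ≈ 62.25*I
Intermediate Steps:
N = 0 (N = 15*0 = 0)
o(M, t) = 4 - √17 (o(M, t) = 4 - √(0 + (11 + 6)) = 4 - √(0 + 17) = 4 - √17)
√(o(67, 17) - 3875) = √((4 - √17) - 3875) = √(-3871 - √17)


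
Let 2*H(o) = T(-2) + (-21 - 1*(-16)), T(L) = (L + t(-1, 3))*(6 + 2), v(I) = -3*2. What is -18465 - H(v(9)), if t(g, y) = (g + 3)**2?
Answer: -36941/2 ≈ -18471.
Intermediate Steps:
t(g, y) = (3 + g)**2
v(I) = -6
T(L) = 32 + 8*L (T(L) = (L + (3 - 1)**2)*(6 + 2) = (L + 2**2)*8 = (L + 4)*8 = (4 + L)*8 = 32 + 8*L)
H(o) = 11/2 (H(o) = ((32 + 8*(-2)) + (-21 - 1*(-16)))/2 = ((32 - 16) + (-21 + 16))/2 = (16 - 5)/2 = (1/2)*11 = 11/2)
-18465 - H(v(9)) = -18465 - 1*11/2 = -18465 - 11/2 = -36941/2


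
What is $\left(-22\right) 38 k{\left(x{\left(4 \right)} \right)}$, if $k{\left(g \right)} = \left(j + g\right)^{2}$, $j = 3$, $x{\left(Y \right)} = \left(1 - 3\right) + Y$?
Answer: $-20900$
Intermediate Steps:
$x{\left(Y \right)} = -2 + Y$
$k{\left(g \right)} = \left(3 + g\right)^{2}$
$\left(-22\right) 38 k{\left(x{\left(4 \right)} \right)} = \left(-22\right) 38 \left(3 + \left(-2 + 4\right)\right)^{2} = - 836 \left(3 + 2\right)^{2} = - 836 \cdot 5^{2} = \left(-836\right) 25 = -20900$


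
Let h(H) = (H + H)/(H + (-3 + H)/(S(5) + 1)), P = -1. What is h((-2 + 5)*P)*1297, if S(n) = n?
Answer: 3891/2 ≈ 1945.5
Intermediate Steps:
h(H) = 2*H/(-½ + 7*H/6) (h(H) = (H + H)/(H + (-3 + H)/(5 + 1)) = (2*H)/(H + (-3 + H)/6) = (2*H)/(H + (-3 + H)*(⅙)) = (2*H)/(H + (-½ + H/6)) = (2*H)/(-½ + 7*H/6) = 2*H/(-½ + 7*H/6))
h((-2 + 5)*P)*1297 = (12*((-2 + 5)*(-1))/(-3 + 7*((-2 + 5)*(-1))))*1297 = (12*(3*(-1))/(-3 + 7*(3*(-1))))*1297 = (12*(-3)/(-3 + 7*(-3)))*1297 = (12*(-3)/(-3 - 21))*1297 = (12*(-3)/(-24))*1297 = (12*(-3)*(-1/24))*1297 = (3/2)*1297 = 3891/2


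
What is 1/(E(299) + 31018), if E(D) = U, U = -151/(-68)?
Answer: 68/2109375 ≈ 3.2237e-5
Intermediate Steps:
U = 151/68 (U = -151*(-1/68) = 151/68 ≈ 2.2206)
E(D) = 151/68
1/(E(299) + 31018) = 1/(151/68 + 31018) = 1/(2109375/68) = 68/2109375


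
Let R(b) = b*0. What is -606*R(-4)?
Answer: 0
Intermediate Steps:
R(b) = 0
-606*R(-4) = -606*0 = 0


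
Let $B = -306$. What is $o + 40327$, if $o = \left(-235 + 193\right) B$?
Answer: $53179$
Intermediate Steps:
$o = 12852$ ($o = \left(-235 + 193\right) \left(-306\right) = \left(-42\right) \left(-306\right) = 12852$)
$o + 40327 = 12852 + 40327 = 53179$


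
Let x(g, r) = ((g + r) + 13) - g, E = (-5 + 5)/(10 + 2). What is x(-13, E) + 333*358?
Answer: 119227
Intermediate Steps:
E = 0 (E = 0/12 = 0*(1/12) = 0)
x(g, r) = 13 + r (x(g, r) = (13 + g + r) - g = 13 + r)
x(-13, E) + 333*358 = (13 + 0) + 333*358 = 13 + 119214 = 119227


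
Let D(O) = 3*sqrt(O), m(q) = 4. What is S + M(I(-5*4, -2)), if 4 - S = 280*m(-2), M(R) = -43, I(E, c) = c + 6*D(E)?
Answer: -1159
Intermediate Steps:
I(E, c) = c + 18*sqrt(E) (I(E, c) = c + 6*(3*sqrt(E)) = c + 18*sqrt(E))
S = -1116 (S = 4 - 280*4 = 4 - 1*1120 = 4 - 1120 = -1116)
S + M(I(-5*4, -2)) = -1116 - 43 = -1159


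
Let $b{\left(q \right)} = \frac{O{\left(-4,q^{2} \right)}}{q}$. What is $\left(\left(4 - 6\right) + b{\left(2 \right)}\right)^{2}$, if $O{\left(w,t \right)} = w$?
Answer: $16$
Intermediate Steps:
$b{\left(q \right)} = - \frac{4}{q}$
$\left(\left(4 - 6\right) + b{\left(2 \right)}\right)^{2} = \left(\left(4 - 6\right) - \frac{4}{2}\right)^{2} = \left(-2 - 2\right)^{2} = \left(-4\right)^{2} = 16$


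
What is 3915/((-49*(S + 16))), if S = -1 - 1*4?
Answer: -3915/539 ≈ -7.2635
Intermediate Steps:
S = -5 (S = -1 - 4 = -5)
3915/((-49*(S + 16))) = 3915/((-49*(-5 + 16))) = 3915/((-49*11)) = 3915/(-539) = 3915*(-1/539) = -3915/539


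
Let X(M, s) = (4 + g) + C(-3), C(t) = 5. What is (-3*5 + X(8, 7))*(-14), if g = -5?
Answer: 154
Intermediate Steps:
X(M, s) = 4 (X(M, s) = (4 - 5) + 5 = -1 + 5 = 4)
(-3*5 + X(8, 7))*(-14) = (-3*5 + 4)*(-14) = (-15 + 4)*(-14) = -11*(-14) = 154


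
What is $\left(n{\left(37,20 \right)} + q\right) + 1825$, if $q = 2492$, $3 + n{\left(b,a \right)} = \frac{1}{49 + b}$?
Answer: $\frac{371005}{86} \approx 4314.0$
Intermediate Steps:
$n{\left(b,a \right)} = -3 + \frac{1}{49 + b}$
$\left(n{\left(37,20 \right)} + q\right) + 1825 = \left(\frac{-146 - 111}{49 + 37} + 2492\right) + 1825 = \left(\frac{-146 - 111}{86} + 2492\right) + 1825 = \left(\frac{1}{86} \left(-257\right) + 2492\right) + 1825 = \left(- \frac{257}{86} + 2492\right) + 1825 = \frac{214055}{86} + 1825 = \frac{371005}{86}$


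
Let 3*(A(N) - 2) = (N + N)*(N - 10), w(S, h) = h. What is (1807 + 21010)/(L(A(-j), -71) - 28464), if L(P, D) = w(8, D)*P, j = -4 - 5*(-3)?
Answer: -22817/39540 ≈ -0.57706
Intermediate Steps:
j = 11 (j = -4 + 15 = 11)
A(N) = 2 + 2*N*(-10 + N)/3 (A(N) = 2 + ((N + N)*(N - 10))/3 = 2 + ((2*N)*(-10 + N))/3 = 2 + (2*N*(-10 + N))/3 = 2 + 2*N*(-10 + N)/3)
L(P, D) = D*P
(1807 + 21010)/(L(A(-j), -71) - 28464) = (1807 + 21010)/(-71*(2 - (-20)*11/3 + 2*(-1*11)**2/3) - 28464) = 22817/(-71*(2 - 20/3*(-11) + (2/3)*(-11)**2) - 28464) = 22817/(-71*(2 + 220/3 + (2/3)*121) - 28464) = 22817/(-71*(2 + 220/3 + 242/3) - 28464) = 22817/(-71*156 - 28464) = 22817/(-11076 - 28464) = 22817/(-39540) = 22817*(-1/39540) = -22817/39540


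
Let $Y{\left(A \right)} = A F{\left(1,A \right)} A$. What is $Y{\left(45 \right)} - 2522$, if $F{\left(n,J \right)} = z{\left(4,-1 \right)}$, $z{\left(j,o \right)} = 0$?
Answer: $-2522$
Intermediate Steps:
$F{\left(n,J \right)} = 0$
$Y{\left(A \right)} = 0$ ($Y{\left(A \right)} = A 0 A = 0 A = 0$)
$Y{\left(45 \right)} - 2522 = 0 - 2522 = -2522$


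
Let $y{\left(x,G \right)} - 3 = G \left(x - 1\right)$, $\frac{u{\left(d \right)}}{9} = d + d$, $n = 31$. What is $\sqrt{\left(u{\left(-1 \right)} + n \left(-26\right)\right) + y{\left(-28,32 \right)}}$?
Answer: $i \sqrt{1749} \approx 41.821 i$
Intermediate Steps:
$u{\left(d \right)} = 18 d$ ($u{\left(d \right)} = 9 \left(d + d\right) = 9 \cdot 2 d = 18 d$)
$y{\left(x,G \right)} = 3 + G \left(-1 + x\right)$ ($y{\left(x,G \right)} = 3 + G \left(x - 1\right) = 3 + G \left(-1 + x\right)$)
$\sqrt{\left(u{\left(-1 \right)} + n \left(-26\right)\right) + y{\left(-28,32 \right)}} = \sqrt{\left(18 \left(-1\right) + 31 \left(-26\right)\right) + \left(3 - 32 + 32 \left(-28\right)\right)} = \sqrt{\left(-18 - 806\right) - 925} = \sqrt{-824 - 925} = \sqrt{-1749} = i \sqrt{1749}$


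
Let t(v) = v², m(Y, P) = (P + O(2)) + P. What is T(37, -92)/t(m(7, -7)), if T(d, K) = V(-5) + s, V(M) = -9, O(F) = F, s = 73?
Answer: 4/9 ≈ 0.44444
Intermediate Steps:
T(d, K) = 64 (T(d, K) = -9 + 73 = 64)
m(Y, P) = 2 + 2*P (m(Y, P) = (P + 2) + P = (2 + P) + P = 2 + 2*P)
T(37, -92)/t(m(7, -7)) = 64/((2 + 2*(-7))²) = 64/((2 - 14)²) = 64/((-12)²) = 64/144 = 64*(1/144) = 4/9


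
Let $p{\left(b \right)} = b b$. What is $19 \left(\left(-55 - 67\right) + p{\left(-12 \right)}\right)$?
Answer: $418$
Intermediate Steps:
$p{\left(b \right)} = b^{2}$
$19 \left(\left(-55 - 67\right) + p{\left(-12 \right)}\right) = 19 \left(\left(-55 - 67\right) + \left(-12\right)^{2}\right) = 19 \left(\left(-55 - 67\right) + 144\right) = 19 \left(-122 + 144\right) = 19 \cdot 22 = 418$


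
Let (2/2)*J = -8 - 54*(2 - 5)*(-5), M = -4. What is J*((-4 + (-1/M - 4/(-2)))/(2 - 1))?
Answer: 2863/2 ≈ 1431.5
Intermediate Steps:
J = -818 (J = -8 - 54*(2 - 5)*(-5) = -8 - (-162)*(-5) = -8 - 54*15 = -8 - 810 = -818)
J*((-4 + (-1/M - 4/(-2)))/(2 - 1)) = -818*(-4 + (-1/(-4) - 4/(-2)))/(2 - 1) = -818*(-4 + (-1*(-¼) - 4*(-½)))/1 = -818*(-4 + (¼ + 2)) = -818*(-4 + 9/4) = -(-2863)/2 = -818*(-7/4) = 2863/2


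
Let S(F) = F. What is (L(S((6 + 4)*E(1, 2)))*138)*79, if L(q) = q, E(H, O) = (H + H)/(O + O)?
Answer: 54510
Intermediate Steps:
E(H, O) = H/O (E(H, O) = (2*H)/((2*O)) = (2*H)*(1/(2*O)) = H/O)
(L(S((6 + 4)*E(1, 2)))*138)*79 = (((6 + 4)*(1/2))*138)*79 = ((10*(1*(½)))*138)*79 = ((10*(½))*138)*79 = (5*138)*79 = 690*79 = 54510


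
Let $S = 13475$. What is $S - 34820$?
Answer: $-21345$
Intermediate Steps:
$S - 34820 = 13475 - 34820 = -21345$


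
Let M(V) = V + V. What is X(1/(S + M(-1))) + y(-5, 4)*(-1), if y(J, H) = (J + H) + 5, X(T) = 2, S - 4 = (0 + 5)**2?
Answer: -2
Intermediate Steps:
M(V) = 2*V
S = 29 (S = 4 + (0 + 5)**2 = 4 + 5**2 = 4 + 25 = 29)
y(J, H) = 5 + H + J (y(J, H) = (H + J) + 5 = 5 + H + J)
X(1/(S + M(-1))) + y(-5, 4)*(-1) = 2 + (5 + 4 - 5)*(-1) = 2 + 4*(-1) = 2 - 4 = -2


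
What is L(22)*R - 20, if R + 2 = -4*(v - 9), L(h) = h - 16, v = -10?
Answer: 424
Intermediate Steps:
L(h) = -16 + h
R = 74 (R = -2 - 4*(-10 - 9) = -2 - 4*(-19) = -2 + 76 = 74)
L(22)*R - 20 = (-16 + 22)*74 - 20 = 6*74 - 20 = 444 - 20 = 424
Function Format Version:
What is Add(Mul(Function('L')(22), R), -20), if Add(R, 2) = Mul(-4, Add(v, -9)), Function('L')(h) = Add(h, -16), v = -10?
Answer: 424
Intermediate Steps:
Function('L')(h) = Add(-16, h)
R = 74 (R = Add(-2, Mul(-4, Add(-10, -9))) = Add(-2, Mul(-4, -19)) = Add(-2, 76) = 74)
Add(Mul(Function('L')(22), R), -20) = Add(Mul(Add(-16, 22), 74), -20) = Add(Mul(6, 74), -20) = Add(444, -20) = 424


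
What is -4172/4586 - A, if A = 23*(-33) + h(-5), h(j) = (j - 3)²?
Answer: 1591549/2293 ≈ 694.09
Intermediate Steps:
h(j) = (-3 + j)²
A = -695 (A = 23*(-33) + (-3 - 5)² = -759 + (-8)² = -759 + 64 = -695)
-4172/4586 - A = -4172/4586 - 1*(-695) = -4172*1/4586 + 695 = -2086/2293 + 695 = 1591549/2293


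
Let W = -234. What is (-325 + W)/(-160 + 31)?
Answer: 13/3 ≈ 4.3333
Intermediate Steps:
(-325 + W)/(-160 + 31) = (-325 - 234)/(-160 + 31) = -559/(-129) = -559*(-1/129) = 13/3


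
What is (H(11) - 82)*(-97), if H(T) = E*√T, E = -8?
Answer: 7954 + 776*√11 ≈ 10528.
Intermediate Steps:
H(T) = -8*√T
(H(11) - 82)*(-97) = (-8*√11 - 82)*(-97) = (-82 - 8*√11)*(-97) = 7954 + 776*√11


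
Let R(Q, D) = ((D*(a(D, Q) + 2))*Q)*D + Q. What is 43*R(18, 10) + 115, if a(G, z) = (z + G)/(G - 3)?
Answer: 465289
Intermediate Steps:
a(G, z) = (G + z)/(-3 + G)
R(Q, D) = Q + Q*D²*(2 + (D + Q)/(-3 + D)) (R(Q, D) = ((D*((D + Q)/(-3 + D) + 2))*Q)*D + Q = ((D*(2 + (D + Q)/(-3 + D)))*Q)*D + Q = (D*Q*(2 + (D + Q)/(-3 + D)))*D + Q = Q*D²*(2 + (D + Q)/(-3 + D)) + Q = Q + Q*D²*(2 + (D + Q)/(-3 + D)))
43*R(18, 10) + 115 = 43*(18*(10²*(10 + 18) + (1 + 2*10²)*(-3 + 10))/(-3 + 10)) + 115 = 43*(18*(100*28 + (1 + 2*100)*7)/7) + 115 = 43*(18*(⅐)*(2800 + (1 + 200)*7)) + 115 = 43*(18*(⅐)*(2800 + 201*7)) + 115 = 43*(18*(⅐)*(2800 + 1407)) + 115 = 43*(18*(⅐)*4207) + 115 = 43*10818 + 115 = 465174 + 115 = 465289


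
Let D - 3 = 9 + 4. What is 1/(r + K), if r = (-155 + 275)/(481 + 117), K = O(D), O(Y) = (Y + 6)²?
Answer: 299/144776 ≈ 0.0020653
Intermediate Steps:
D = 16 (D = 3 + (9 + 4) = 3 + 13 = 16)
O(Y) = (6 + Y)²
K = 484 (K = (6 + 16)² = 22² = 484)
r = 60/299 (r = 120/598 = 120*(1/598) = 60/299 ≈ 0.20067)
1/(r + K) = 1/(60/299 + 484) = 1/(144776/299) = 299/144776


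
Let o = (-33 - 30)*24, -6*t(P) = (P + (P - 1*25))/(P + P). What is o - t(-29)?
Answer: -526093/348 ≈ -1511.8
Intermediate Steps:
t(P) = -(-25 + 2*P)/(12*P) (t(P) = -(P + (P - 1*25))/(6*(P + P)) = -(P + (P - 25))/(6*(2*P)) = -(P + (-25 + P))*1/(2*P)/6 = -(-25 + 2*P)*1/(2*P)/6 = -(-25 + 2*P)/(12*P))
o = -1512 (o = -63*24 = -1512)
o - t(-29) = -1512 - (25 - 2*(-29))/(12*(-29)) = -1512 - (-1)*(25 + 58)/(12*29) = -1512 - (-1)*83/(12*29) = -1512 - 1*(-83/348) = -1512 + 83/348 = -526093/348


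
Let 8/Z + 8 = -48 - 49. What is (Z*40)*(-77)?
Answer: 704/3 ≈ 234.67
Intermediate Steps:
Z = -8/105 (Z = 8/(-8 + (-48 - 49)) = 8/(-8 - 97) = 8/(-105) = 8*(-1/105) = -8/105 ≈ -0.076190)
(Z*40)*(-77) = -8/105*40*(-77) = -64/21*(-77) = 704/3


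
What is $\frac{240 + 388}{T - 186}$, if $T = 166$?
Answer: $- \frac{157}{5} \approx -31.4$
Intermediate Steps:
$\frac{240 + 388}{T - 186} = \frac{240 + 388}{166 - 186} = \frac{628}{-20} = 628 \left(- \frac{1}{20}\right) = - \frac{157}{5}$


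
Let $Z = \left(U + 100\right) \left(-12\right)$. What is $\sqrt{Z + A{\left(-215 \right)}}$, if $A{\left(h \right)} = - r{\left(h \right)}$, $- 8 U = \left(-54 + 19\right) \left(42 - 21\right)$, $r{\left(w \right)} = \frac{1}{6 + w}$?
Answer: $\frac{i \sqrt{402301174}}{418} \approx 47.984 i$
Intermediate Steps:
$U = \frac{735}{8}$ ($U = - \frac{\left(-54 + 19\right) \left(42 - 21\right)}{8} = - \frac{\left(-35\right) 21}{8} = \left(- \frac{1}{8}\right) \left(-735\right) = \frac{735}{8} \approx 91.875$)
$Z = - \frac{4605}{2}$ ($Z = \left(\frac{735}{8} + 100\right) \left(-12\right) = \frac{1535}{8} \left(-12\right) = - \frac{4605}{2} \approx -2302.5$)
$A{\left(h \right)} = - \frac{1}{6 + h}$
$\sqrt{Z + A{\left(-215 \right)}} = \sqrt{- \frac{4605}{2} - \frac{1}{6 - 215}} = \sqrt{- \frac{4605}{2} - \frac{1}{-209}} = \sqrt{- \frac{4605}{2} - - \frac{1}{209}} = \sqrt{- \frac{4605}{2} + \frac{1}{209}} = \sqrt{- \frac{962443}{418}} = \frac{i \sqrt{402301174}}{418}$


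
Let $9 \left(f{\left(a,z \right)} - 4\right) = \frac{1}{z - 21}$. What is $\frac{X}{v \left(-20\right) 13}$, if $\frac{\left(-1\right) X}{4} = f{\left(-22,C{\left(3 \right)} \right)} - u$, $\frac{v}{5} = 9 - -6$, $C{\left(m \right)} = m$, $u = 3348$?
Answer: $- \frac{541729}{789750} \approx -0.68595$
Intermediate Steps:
$v = 75$ ($v = 5 \left(9 - -6\right) = 5 \left(9 + 6\right) = 5 \cdot 15 = 75$)
$f{\left(a,z \right)} = 4 + \frac{1}{9 \left(-21 + z\right)}$ ($f{\left(a,z \right)} = 4 + \frac{1}{9 \left(z - 21\right)} = 4 + \frac{1}{9 \left(-21 + z\right)}$)
$X = \frac{1083458}{81}$ ($X = - 4 \left(\frac{-755 + 36 \cdot 3}{9 \left(-21 + 3\right)} - 3348\right) = - 4 \left(\frac{-755 + 108}{9 \left(-18\right)} - 3348\right) = - 4 \left(\frac{1}{9} \left(- \frac{1}{18}\right) \left(-647\right) - 3348\right) = - 4 \left(\frac{647}{162} - 3348\right) = \left(-4\right) \left(- \frac{541729}{162}\right) = \frac{1083458}{81} \approx 13376.0$)
$\frac{X}{v \left(-20\right) 13} = \frac{1083458}{81 \cdot 75 \left(-20\right) 13} = \frac{1083458}{81 \left(\left(-1500\right) 13\right)} = \frac{1083458}{81 \left(-19500\right)} = \frac{1083458}{81} \left(- \frac{1}{19500}\right) = - \frac{541729}{789750}$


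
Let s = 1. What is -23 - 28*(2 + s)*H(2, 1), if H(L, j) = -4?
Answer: 313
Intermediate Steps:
-23 - 28*(2 + s)*H(2, 1) = -23 - 28*(2 + 1)*(-4) = -23 - 84*(-4) = -23 - 28*(-12) = -23 + 336 = 313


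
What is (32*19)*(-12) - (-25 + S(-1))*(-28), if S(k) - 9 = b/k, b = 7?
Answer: -7940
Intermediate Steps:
S(k) = 9 + 7/k
(32*19)*(-12) - (-25 + S(-1))*(-28) = (32*19)*(-12) - (-25 + (9 + 7/(-1)))*(-28) = 608*(-12) - (-25 + (9 + 7*(-1)))*(-28) = -7296 - (-25 + (9 - 7))*(-28) = -7296 - (-25 + 2)*(-28) = -7296 - (-23)*(-28) = -7296 - 1*644 = -7296 - 644 = -7940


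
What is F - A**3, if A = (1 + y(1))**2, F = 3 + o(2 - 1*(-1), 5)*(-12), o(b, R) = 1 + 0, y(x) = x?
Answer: -73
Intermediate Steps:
o(b, R) = 1
F = -9 (F = 3 + 1*(-12) = 3 - 12 = -9)
A = 4 (A = (1 + 1)**2 = 2**2 = 4)
F - A**3 = -9 - 1*4**3 = -9 - 1*64 = -9 - 64 = -73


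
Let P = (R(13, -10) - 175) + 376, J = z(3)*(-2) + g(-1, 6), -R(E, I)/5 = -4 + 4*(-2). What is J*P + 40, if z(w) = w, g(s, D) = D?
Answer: 40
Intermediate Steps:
R(E, I) = 60 (R(E, I) = -5*(-4 + 4*(-2)) = -5*(-4 - 8) = -5*(-12) = 60)
J = 0 (J = 3*(-2) + 6 = -6 + 6 = 0)
P = 261 (P = (60 - 175) + 376 = -115 + 376 = 261)
J*P + 40 = 0*261 + 40 = 0 + 40 = 40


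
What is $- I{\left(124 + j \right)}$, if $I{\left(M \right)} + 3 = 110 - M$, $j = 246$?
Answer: $263$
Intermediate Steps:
$I{\left(M \right)} = 107 - M$ ($I{\left(M \right)} = -3 - \left(-110 + M\right) = 107 - M$)
$- I{\left(124 + j \right)} = - (107 - \left(124 + 246\right)) = - (107 - 370) = \left(-1\right) \left(-263\right) = 263$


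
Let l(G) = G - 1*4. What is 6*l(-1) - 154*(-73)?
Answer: 11212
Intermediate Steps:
l(G) = -4 + G (l(G) = G - 4 = -4 + G)
6*l(-1) - 154*(-73) = 6*(-4 - 1) - 154*(-73) = 6*(-5) + 11242 = -30 + 11242 = 11212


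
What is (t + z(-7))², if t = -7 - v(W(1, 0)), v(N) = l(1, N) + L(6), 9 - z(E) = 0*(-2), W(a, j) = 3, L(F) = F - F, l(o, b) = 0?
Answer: 4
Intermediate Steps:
L(F) = 0
z(E) = 9 (z(E) = 9 - 0*(-2) = 9 - 1*0 = 9 + 0 = 9)
v(N) = 0 (v(N) = 0 + 0 = 0)
t = -7 (t = -7 - 1*0 = -7 + 0 = -7)
(t + z(-7))² = (-7 + 9)² = 2² = 4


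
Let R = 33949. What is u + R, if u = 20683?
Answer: 54632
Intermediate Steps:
u + R = 20683 + 33949 = 54632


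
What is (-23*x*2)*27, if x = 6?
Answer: -7452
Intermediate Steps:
(-23*x*2)*27 = (-23*6*2)*27 = -138*2*27 = -276*27 = -7452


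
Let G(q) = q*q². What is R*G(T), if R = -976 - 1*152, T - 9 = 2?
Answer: -1501368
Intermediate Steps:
T = 11 (T = 9 + 2 = 11)
G(q) = q³
R = -1128 (R = -976 - 152 = -1128)
R*G(T) = -1128*11³ = -1128*1331 = -1501368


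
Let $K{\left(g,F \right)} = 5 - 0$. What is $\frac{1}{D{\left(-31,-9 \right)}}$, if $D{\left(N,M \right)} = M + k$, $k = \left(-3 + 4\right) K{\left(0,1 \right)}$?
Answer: $- \frac{1}{4} \approx -0.25$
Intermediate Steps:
$K{\left(g,F \right)} = 5$ ($K{\left(g,F \right)} = 5 + 0 = 5$)
$k = 5$ ($k = \left(-3 + 4\right) 5 = 1 \cdot 5 = 5$)
$D{\left(N,M \right)} = 5 + M$ ($D{\left(N,M \right)} = M + 5 = 5 + M$)
$\frac{1}{D{\left(-31,-9 \right)}} = \frac{1}{5 - 9} = \frac{1}{-4} = - \frac{1}{4}$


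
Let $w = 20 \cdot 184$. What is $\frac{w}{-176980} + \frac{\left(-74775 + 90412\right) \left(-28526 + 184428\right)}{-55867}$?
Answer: $- \frac{21572452669854}{494367083} \approx -43637.0$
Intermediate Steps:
$w = 3680$
$\frac{w}{-176980} + \frac{\left(-74775 + 90412\right) \left(-28526 + 184428\right)}{-55867} = \frac{3680}{-176980} + \frac{\left(-74775 + 90412\right) \left(-28526 + 184428\right)}{-55867} = 3680 \left(- \frac{1}{176980}\right) + 15637 \cdot 155902 \left(- \frac{1}{55867}\right) = - \frac{184}{8849} + 2437839574 \left(- \frac{1}{55867}\right) = - \frac{184}{8849} - \frac{2437839574}{55867} = - \frac{21572452669854}{494367083}$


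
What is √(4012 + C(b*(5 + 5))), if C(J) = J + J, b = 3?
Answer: 2*√1018 ≈ 63.812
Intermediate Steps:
C(J) = 2*J
√(4012 + C(b*(5 + 5))) = √(4012 + 2*(3*(5 + 5))) = √(4012 + 2*(3*10)) = √(4012 + 2*30) = √(4012 + 60) = √4072 = 2*√1018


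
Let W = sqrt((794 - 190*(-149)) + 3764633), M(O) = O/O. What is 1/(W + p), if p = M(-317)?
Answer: -1/3793736 + sqrt(3793737)/3793736 ≈ 0.00051315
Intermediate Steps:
M(O) = 1
p = 1
W = sqrt(3793737) (W = sqrt((794 + 28310) + 3764633) = sqrt(29104 + 3764633) = sqrt(3793737) ≈ 1947.8)
1/(W + p) = 1/(sqrt(3793737) + 1) = 1/(1 + sqrt(3793737))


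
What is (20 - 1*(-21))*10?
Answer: 410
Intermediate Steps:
(20 - 1*(-21))*10 = (20 + 21)*10 = 41*10 = 410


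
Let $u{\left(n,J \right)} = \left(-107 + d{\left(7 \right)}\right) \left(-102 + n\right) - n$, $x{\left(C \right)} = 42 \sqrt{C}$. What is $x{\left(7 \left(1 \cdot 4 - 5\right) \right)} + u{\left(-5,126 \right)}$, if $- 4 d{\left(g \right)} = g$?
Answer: $\frac{46565}{4} + 42 i \sqrt{7} \approx 11641.0 + 111.12 i$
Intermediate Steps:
$d{\left(g \right)} = - \frac{g}{4}$
$u{\left(n,J \right)} = \frac{22185}{2} - \frac{439 n}{4}$ ($u{\left(n,J \right)} = \left(-107 - \frac{7}{4}\right) \left(-102 + n\right) - n = - \frac{435 \left(-102 + n\right)}{4} - n = \left(\frac{22185}{2} - \frac{435 n}{4}\right) - n = \frac{22185}{2} - \frac{439 n}{4}$)
$x{\left(7 \left(1 \cdot 4 - 5\right) \right)} + u{\left(-5,126 \right)} = 42 \sqrt{7 \left(1 \cdot 4 - 5\right)} + \left(\frac{22185}{2} - - \frac{2195}{4}\right) = 42 \sqrt{7 \left(4 - 5\right)} + \left(\frac{22185}{2} + \frac{2195}{4}\right) = 42 \sqrt{7 \left(-1\right)} + \frac{46565}{4} = 42 \sqrt{-7} + \frac{46565}{4} = 42 i \sqrt{7} + \frac{46565}{4} = \frac{46565}{4} + 42 i \sqrt{7}$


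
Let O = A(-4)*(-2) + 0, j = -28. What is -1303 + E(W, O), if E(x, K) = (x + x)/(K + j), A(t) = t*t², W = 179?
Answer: -64971/50 ≈ -1299.4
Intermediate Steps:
A(t) = t³
O = 128 (O = (-4)³*(-2) + 0 = -64*(-2) + 0 = 128 + 0 = 128)
E(x, K) = 2*x/(-28 + K) (E(x, K) = (x + x)/(K - 28) = (2*x)/(-28 + K) = 2*x/(-28 + K))
-1303 + E(W, O) = -1303 + 2*179/(-28 + 128) = -1303 + 2*179/100 = -1303 + 2*179*(1/100) = -1303 + 179/50 = -64971/50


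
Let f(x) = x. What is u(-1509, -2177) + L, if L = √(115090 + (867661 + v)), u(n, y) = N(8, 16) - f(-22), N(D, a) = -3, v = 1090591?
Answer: 19 + √2073342 ≈ 1458.9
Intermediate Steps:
u(n, y) = 19 (u(n, y) = -3 - 1*(-22) = -3 + 22 = 19)
L = √2073342 (L = √(115090 + (867661 + 1090591)) = √(115090 + 1958252) = √2073342 ≈ 1439.9)
u(-1509, -2177) + L = 19 + √2073342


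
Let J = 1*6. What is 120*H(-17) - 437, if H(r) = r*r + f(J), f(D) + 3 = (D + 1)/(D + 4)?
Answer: 33967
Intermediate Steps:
J = 6
f(D) = -3 + (1 + D)/(4 + D) (f(D) = -3 + (D + 1)/(D + 4) = -3 + (1 + D)/(4 + D))
H(r) = -23/10 + r**2 (H(r) = r*r + (-11 - 2*6)/(4 + 6) = r**2 + (-11 - 12)/10 = r**2 + (1/10)*(-23) = r**2 - 23/10 = -23/10 + r**2)
120*H(-17) - 437 = 120*(-23/10 + (-17)**2) - 437 = 120*(-23/10 + 289) - 437 = 120*(2867/10) - 437 = 34404 - 437 = 33967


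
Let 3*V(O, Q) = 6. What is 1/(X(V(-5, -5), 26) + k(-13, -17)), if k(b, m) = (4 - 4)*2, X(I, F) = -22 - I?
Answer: -1/24 ≈ -0.041667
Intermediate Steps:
V(O, Q) = 2 (V(O, Q) = (1/3)*6 = 2)
k(b, m) = 0 (k(b, m) = 0*2 = 0)
1/(X(V(-5, -5), 26) + k(-13, -17)) = 1/((-22 - 1*2) + 0) = 1/((-22 - 2) + 0) = 1/(-24 + 0) = 1/(-24) = -1/24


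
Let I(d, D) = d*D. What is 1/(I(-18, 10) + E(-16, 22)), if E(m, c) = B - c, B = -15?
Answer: -1/217 ≈ -0.0046083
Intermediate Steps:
E(m, c) = -15 - c
I(d, D) = D*d
1/(I(-18, 10) + E(-16, 22)) = 1/(10*(-18) + (-15 - 1*22)) = 1/(-180 + (-15 - 22)) = 1/(-180 - 37) = 1/(-217) = -1/217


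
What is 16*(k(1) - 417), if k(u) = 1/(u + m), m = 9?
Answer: -33352/5 ≈ -6670.4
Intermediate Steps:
k(u) = 1/(9 + u) (k(u) = 1/(u + 9) = 1/(9 + u))
16*(k(1) - 417) = 16*(1/(9 + 1) - 417) = 16*(1/10 - 417) = 16*(-4169/10) = -33352/5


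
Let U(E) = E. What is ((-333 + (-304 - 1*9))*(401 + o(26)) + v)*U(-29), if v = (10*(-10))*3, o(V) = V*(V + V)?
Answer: 32849402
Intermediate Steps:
o(V) = 2*V**2 (o(V) = V*(2*V) = 2*V**2)
v = -300 (v = -100*3 = -300)
((-333 + (-304 - 1*9))*(401 + o(26)) + v)*U(-29) = ((-333 + (-304 - 1*9))*(401 + 2*26**2) - 300)*(-29) = ((-333 + (-304 - 9))*(401 + 2*676) - 300)*(-29) = ((-333 - 313)*(401 + 1352) - 300)*(-29) = (-646*1753 - 300)*(-29) = (-1132438 - 300)*(-29) = -1132738*(-29) = 32849402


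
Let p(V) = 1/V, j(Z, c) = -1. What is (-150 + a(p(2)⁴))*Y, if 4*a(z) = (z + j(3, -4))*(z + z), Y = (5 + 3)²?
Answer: -76815/8 ≈ -9601.9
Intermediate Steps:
Y = 64 (Y = 8² = 64)
a(z) = z*(-1 + z)/2 (a(z) = ((z - 1)*(z + z))/4 = ((-1 + z)*(2*z))/4 = (2*z*(-1 + z))/4 = z*(-1 + z)/2)
(-150 + a(p(2)⁴))*Y = (-150 + (1/2)⁴*(-1 + (1/2)⁴)/2)*64 = (-150 + (½)⁴*(-1 + (½)⁴)/2)*64 = (-150 + (½)*(1/16)*(-1 + 1/16))*64 = (-150 + (½)*(1/16)*(-15/16))*64 = (-150 - 15/512)*64 = -76815/512*64 = -76815/8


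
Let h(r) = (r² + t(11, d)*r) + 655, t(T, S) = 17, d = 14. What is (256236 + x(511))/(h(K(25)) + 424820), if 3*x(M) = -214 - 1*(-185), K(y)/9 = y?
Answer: 768679/1439775 ≈ 0.53389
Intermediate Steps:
K(y) = 9*y
x(M) = -29/3 (x(M) = (-214 - 1*(-185))/3 = (-214 + 185)/3 = (⅓)*(-29) = -29/3)
h(r) = 655 + r² + 17*r (h(r) = (r² + 17*r) + 655 = 655 + r² + 17*r)
(256236 + x(511))/(h(K(25)) + 424820) = (256236 - 29/3)/((655 + (9*25)² + 17*(9*25)) + 424820) = 768679/(3*((655 + 225² + 17*225) + 424820)) = 768679/(3*((655 + 50625 + 3825) + 424820)) = 768679/(3*(55105 + 424820)) = (768679/3)/479925 = (768679/3)*(1/479925) = 768679/1439775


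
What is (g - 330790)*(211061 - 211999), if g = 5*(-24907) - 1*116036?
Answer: 535936618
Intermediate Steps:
g = -240571 (g = -124535 - 116036 = -240571)
(g - 330790)*(211061 - 211999) = (-240571 - 330790)*(211061 - 211999) = -571361*(-938) = 535936618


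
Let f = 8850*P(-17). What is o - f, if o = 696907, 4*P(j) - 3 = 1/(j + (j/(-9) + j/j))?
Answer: 87684139/127 ≈ 6.9043e+5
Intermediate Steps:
P(j) = 3/4 + 1/(4*(1 + 8*j/9)) (P(j) = 3/4 + 1/(4*(j + (j/(-9) + j/j))) = 3/4 + 1/(4*(j + (j*(-1/9) + 1))) = 3/4 + 1/(4*(j + (-j/9 + 1))) = 3/4 + 1/(4*(j + (1 - j/9))) = 3/4 + 1/(4*(1 + 8*j/9)))
f = 823050/127 (f = 8850*(3*(3 + 2*(-17))/(9 + 8*(-17))) = 8850*(3*(3 - 34)/(9 - 136)) = 8850*(3*(-31)/(-127)) = 8850*(3*(-1/127)*(-31)) = 8850*(93/127) = 823050/127 ≈ 6480.7)
o - f = 696907 - 1*823050/127 = 696907 - 823050/127 = 87684139/127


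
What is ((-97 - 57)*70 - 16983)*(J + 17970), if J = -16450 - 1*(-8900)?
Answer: -289290460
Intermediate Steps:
J = -7550 (J = -16450 + 8900 = -7550)
((-97 - 57)*70 - 16983)*(J + 17970) = ((-97 - 57)*70 - 16983)*(-7550 + 17970) = (-154*70 - 16983)*10420 = (-10780 - 16983)*10420 = -27763*10420 = -289290460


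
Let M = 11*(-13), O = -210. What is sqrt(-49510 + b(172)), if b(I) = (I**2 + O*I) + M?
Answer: I*sqrt(56189) ≈ 237.04*I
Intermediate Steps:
M = -143
b(I) = -143 + I**2 - 210*I (b(I) = (I**2 - 210*I) - 143 = -143 + I**2 - 210*I)
sqrt(-49510 + b(172)) = sqrt(-49510 + (-143 + 172**2 - 210*172)) = sqrt(-49510 + (-143 + 29584 - 36120)) = sqrt(-49510 - 6679) = sqrt(-56189) = I*sqrt(56189)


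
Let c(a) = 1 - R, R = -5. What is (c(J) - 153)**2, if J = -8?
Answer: 21609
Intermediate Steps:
c(a) = 6 (c(a) = 1 - 1*(-5) = 1 + 5 = 6)
(c(J) - 153)**2 = (6 - 153)**2 = (-147)**2 = 21609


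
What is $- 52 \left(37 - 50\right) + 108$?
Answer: $784$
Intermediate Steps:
$- 52 \left(37 - 50\right) + 108 = \left(-52\right) \left(-13\right) + 108 = 676 + 108 = 784$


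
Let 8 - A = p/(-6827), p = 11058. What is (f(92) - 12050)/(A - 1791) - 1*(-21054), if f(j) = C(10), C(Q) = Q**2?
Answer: 256129445732/12161483 ≈ 21061.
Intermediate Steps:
f(j) = 100 (f(j) = 10**2 = 100)
A = 65674/6827 (A = 8 - 11058/(-6827) = 8 - 11058*(-1)/6827 = 8 - 1*(-11058/6827) = 8 + 11058/6827 = 65674/6827 ≈ 9.6198)
(f(92) - 12050)/(A - 1791) - 1*(-21054) = (100 - 12050)/(65674/6827 - 1791) - 1*(-21054) = -11950/(-12161483/6827) + 21054 = -11950*(-6827/12161483) + 21054 = 81582650/12161483 + 21054 = 256129445732/12161483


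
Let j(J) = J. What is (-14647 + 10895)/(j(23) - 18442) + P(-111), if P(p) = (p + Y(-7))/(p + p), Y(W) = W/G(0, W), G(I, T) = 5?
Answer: 7258099/10222545 ≈ 0.71001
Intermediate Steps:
Y(W) = W/5
P(p) = (-7/5 + p)/(2*p) (P(p) = (p + (1/5)*(-7))/(p + p) = (p - 7/5)/((2*p)) = (-7/5 + p)*(1/(2*p)) = (-7/5 + p)/(2*p))
(-14647 + 10895)/(j(23) - 18442) + P(-111) = (-14647 + 10895)/(23 - 18442) + (1/10)*(-7 + 5*(-111))/(-111) = -3752/(-18419) + (1/10)*(-1/111)*(-7 - 555) = -3752*(-1/18419) + (1/10)*(-1/111)*(-562) = 3752/18419 + 281/555 = 7258099/10222545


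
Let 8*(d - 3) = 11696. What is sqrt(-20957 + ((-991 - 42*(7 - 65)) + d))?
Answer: I*sqrt(18047) ≈ 134.34*I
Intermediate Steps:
d = 1465 (d = 3 + (1/8)*11696 = 3 + 1462 = 1465)
sqrt(-20957 + ((-991 - 42*(7 - 65)) + d)) = sqrt(-20957 + ((-991 - 42*(7 - 65)) + 1465)) = sqrt(-20957 + ((-991 - 42*(-58)) + 1465)) = sqrt(-20957 + ((-991 + 2436) + 1465)) = sqrt(-20957 + (1445 + 1465)) = sqrt(-20957 + 2910) = sqrt(-18047) = I*sqrt(18047)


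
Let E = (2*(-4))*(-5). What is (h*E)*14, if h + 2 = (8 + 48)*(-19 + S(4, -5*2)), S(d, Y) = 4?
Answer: -471520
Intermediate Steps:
E = 40 (E = -8*(-5) = 40)
h = -842 (h = -2 + (8 + 48)*(-19 + 4) = -2 + 56*(-15) = -2 - 840 = -842)
(h*E)*14 = -842*40*14 = -33680*14 = -471520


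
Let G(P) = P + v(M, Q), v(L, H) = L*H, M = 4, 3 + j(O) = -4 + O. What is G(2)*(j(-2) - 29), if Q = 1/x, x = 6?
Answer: -304/3 ≈ -101.33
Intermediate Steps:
Q = ⅙ (Q = 1/6 = ⅙ ≈ 0.16667)
j(O) = -7 + O (j(O) = -3 + (-4 + O) = -7 + O)
v(L, H) = H*L
G(P) = ⅔ + P (G(P) = P + (⅙)*4 = P + ⅔ = ⅔ + P)
G(2)*(j(-2) - 29) = (⅔ + 2)*((-7 - 2) - 29) = 8*(-9 - 29)/3 = (8/3)*(-38) = -304/3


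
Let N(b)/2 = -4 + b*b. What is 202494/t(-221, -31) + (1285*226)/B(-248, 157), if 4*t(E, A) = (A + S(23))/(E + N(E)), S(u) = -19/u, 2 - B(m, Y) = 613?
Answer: -92439001808492/37271 ≈ -2.4802e+9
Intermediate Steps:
B(m, Y) = -611 (B(m, Y) = 2 - 1*613 = 2 - 613 = -611)
N(b) = -8 + 2*b**2 (N(b) = 2*(-4 + b*b) = 2*(-4 + b**2) = -8 + 2*b**2)
t(E, A) = (-19/23 + A)/(4*(-8 + E + 2*E**2)) (t(E, A) = ((A - 19/23)/(E + (-8 + 2*E**2)))/4 = ((A - 19*1/23)/(-8 + E + 2*E**2))/4 = ((A - 19/23)/(-8 + E + 2*E**2))/4 = ((-19/23 + A)/(-8 + E + 2*E**2))/4 = (-19/23 + A)/(4*(-8 + E + 2*E**2)))
202494/t(-221, -31) + (1285*226)/B(-248, 157) = 202494/(((-19 + 23*(-31))/(92*(-8 - 221 + 2*(-221)**2)))) + (1285*226)/(-611) = 202494/(((-19 - 713)/(92*(-8 - 221 + 2*48841)))) + 290410*(-1/611) = 202494/(((1/92)*(-732)/(-8 - 221 + 97682))) - 290410/611 = 202494/(((1/92)*(-732)/97453)) - 290410/611 = 202494/(((1/92)*(1/97453)*(-732))) - 290410/611 = 202494/(-183/2241419) - 290410/611 = 202494*(-2241419/183) - 290410/611 = -151291299662/61 - 290410/611 = -92439001808492/37271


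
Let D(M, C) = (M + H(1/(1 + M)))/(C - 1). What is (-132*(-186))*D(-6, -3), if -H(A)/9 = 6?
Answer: 368280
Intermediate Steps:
H(A) = -54 (H(A) = -9*6 = -54)
D(M, C) = (-54 + M)/(-1 + C) (D(M, C) = (M - 54)/(C - 1) = (-54 + M)/(-1 + C))
(-132*(-186))*D(-6, -3) = (-132*(-186))*((-54 - 6)/(-1 - 3)) = 24552*(-60/(-4)) = 24552*(-¼*(-60)) = 24552*15 = 368280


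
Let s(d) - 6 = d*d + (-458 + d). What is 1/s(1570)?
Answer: 1/2466018 ≈ 4.0551e-7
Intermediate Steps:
s(d) = -452 + d + d² (s(d) = 6 + (d*d + (-458 + d)) = 6 + (d² + (-458 + d)) = 6 + (-458 + d + d²) = -452 + d + d²)
1/s(1570) = 1/(-452 + 1570 + 1570²) = 1/(-452 + 1570 + 2464900) = 1/2466018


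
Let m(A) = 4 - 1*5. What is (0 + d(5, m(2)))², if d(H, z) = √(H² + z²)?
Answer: 26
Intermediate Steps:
m(A) = -1 (m(A) = 4 - 5 = -1)
(0 + d(5, m(2)))² = (0 + √(5² + (-1)²))² = (0 + √(25 + 1))² = (0 + √26)² = (√26)² = 26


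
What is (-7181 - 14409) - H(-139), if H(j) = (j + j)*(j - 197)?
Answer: -114998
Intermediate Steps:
H(j) = 2*j*(-197 + j) (H(j) = (2*j)*(-197 + j) = 2*j*(-197 + j))
(-7181 - 14409) - H(-139) = (-7181 - 14409) - 2*(-139)*(-197 - 139) = -21590 - 2*(-139)*(-336) = -21590 - 1*93408 = -21590 - 93408 = -114998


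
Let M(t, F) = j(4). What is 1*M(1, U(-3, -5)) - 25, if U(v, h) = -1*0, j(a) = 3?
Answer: -22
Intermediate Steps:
U(v, h) = 0
M(t, F) = 3
1*M(1, U(-3, -5)) - 25 = 1*3 - 25 = 3 - 25 = -22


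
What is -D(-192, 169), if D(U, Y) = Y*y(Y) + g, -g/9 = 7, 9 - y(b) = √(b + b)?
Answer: -1458 + 2197*√2 ≈ 1649.0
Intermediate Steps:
y(b) = 9 - √2*√b (y(b) = 9 - √(b + b) = 9 - √(2*b) = 9 - √2*√b)
g = -63 (g = -9*7 = -63)
D(U, Y) = -63 + Y*(9 - √2*√Y) (D(U, Y) = Y*(9 - √2*√Y) - 63 = -63 + Y*(9 - √2*√Y))
-D(-192, 169) = -(-63 + 9*169 - √2*169^(3/2)) = -(-63 + 1521 - 1*√2*2197) = -(-63 + 1521 - 2197*√2) = -(1458 - 2197*√2) = -1458 + 2197*√2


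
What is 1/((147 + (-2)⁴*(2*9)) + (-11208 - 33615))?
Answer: -1/44388 ≈ -2.2529e-5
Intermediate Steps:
1/((147 + (-2)⁴*(2*9)) + (-11208 - 33615)) = 1/((147 + 16*18) - 44823) = 1/((147 + 288) - 44823) = 1/(435 - 44823) = 1/(-44388) = -1/44388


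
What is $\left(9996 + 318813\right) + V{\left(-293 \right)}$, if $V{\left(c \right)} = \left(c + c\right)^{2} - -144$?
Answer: $672349$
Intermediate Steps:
$V{\left(c \right)} = 144 + 4 c^{2}$ ($V{\left(c \right)} = \left(2 c\right)^{2} + 144 = 4 c^{2} + 144 = 144 + 4 c^{2}$)
$\left(9996 + 318813\right) + V{\left(-293 \right)} = \left(9996 + 318813\right) + \left(144 + 4 \left(-293\right)^{2}\right) = 328809 + \left(144 + 4 \cdot 85849\right) = 328809 + \left(144 + 343396\right) = 328809 + 343540 = 672349$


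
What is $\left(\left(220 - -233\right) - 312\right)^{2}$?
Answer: $19881$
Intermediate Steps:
$\left(\left(220 - -233\right) - 312\right)^{2} = \left(\left(220 + 233\right) - 312\right)^{2} = \left(453 - 312\right)^{2} = 141^{2} = 19881$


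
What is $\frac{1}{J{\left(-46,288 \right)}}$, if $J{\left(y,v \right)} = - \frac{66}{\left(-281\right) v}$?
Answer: $\frac{13488}{11} \approx 1226.2$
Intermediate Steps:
$J{\left(y,v \right)} = \frac{66}{281 v}$ ($J{\left(y,v \right)} = - 66 \left(- \frac{1}{281 v}\right) = \frac{66}{281 v}$)
$\frac{1}{J{\left(-46,288 \right)}} = \frac{1}{\frac{66}{281} \cdot \frac{1}{288}} = \frac{1}{\frac{11}{13488}} = \frac{13488}{11}$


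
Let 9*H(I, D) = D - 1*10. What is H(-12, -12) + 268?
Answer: 2390/9 ≈ 265.56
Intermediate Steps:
H(I, D) = -10/9 + D/9 (H(I, D) = (D - 1*10)/9 = (D - 10)/9 = (-10 + D)/9 = -10/9 + D/9)
H(-12, -12) + 268 = (-10/9 + (1/9)*(-12)) + 268 = (-10/9 - 4/3) + 268 = -22/9 + 268 = 2390/9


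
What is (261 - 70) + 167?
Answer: 358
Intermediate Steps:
(261 - 70) + 167 = 191 + 167 = 358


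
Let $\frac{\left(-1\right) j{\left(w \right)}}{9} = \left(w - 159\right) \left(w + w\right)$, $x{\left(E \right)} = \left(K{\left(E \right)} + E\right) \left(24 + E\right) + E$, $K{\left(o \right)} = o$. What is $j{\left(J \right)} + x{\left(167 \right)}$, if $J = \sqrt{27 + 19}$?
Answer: $63133 + 2862 \sqrt{46} \approx 82544.0$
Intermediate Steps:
$J = \sqrt{46} \approx 6.7823$
$x{\left(E \right)} = E + 2 E \left(24 + E\right)$ ($x{\left(E \right)} = \left(E + E\right) \left(24 + E\right) + E = 2 E \left(24 + E\right) + E = E + 2 E \left(24 + E\right)$)
$j{\left(w \right)} = - 18 w \left(-159 + w\right)$ ($j{\left(w \right)} = - 9 \left(w - 159\right) \left(w + w\right) = - 9 \left(-159 + w\right) 2 w = - 9 \cdot 2 w \left(-159 + w\right) = - 18 w \left(-159 + w\right)$)
$j{\left(J \right)} + x{\left(167 \right)} = 18 \sqrt{46} \left(159 - \sqrt{46}\right) + 167 \left(49 + 2 \cdot 167\right) = 18 \sqrt{46} \left(159 - \sqrt{46}\right) + 167 \left(49 + 334\right) = 18 \sqrt{46} \left(159 - \sqrt{46}\right) + 167 \cdot 383 = 18 \sqrt{46} \left(159 - \sqrt{46}\right) + 63961 = 63961 + 18 \sqrt{46} \left(159 - \sqrt{46}\right)$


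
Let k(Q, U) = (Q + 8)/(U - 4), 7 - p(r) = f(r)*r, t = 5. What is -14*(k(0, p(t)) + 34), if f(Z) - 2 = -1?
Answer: -420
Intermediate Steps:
f(Z) = 1 (f(Z) = 2 - 1 = 1)
p(r) = 7 - r
k(Q, U) = (8 + Q)/(-4 + U)
-14*(k(0, p(t)) + 34) = -14*((8 + 0)/(-4 + (7 - 1*5)) + 34) = -14*(8/(-4 + (7 - 5)) + 34) = -14*(8/(-4 + 2) + 34) = -14*(8/(-2) + 34) = -14*(-½*8 + 34) = -14*(-4 + 34) = -14*30 = -420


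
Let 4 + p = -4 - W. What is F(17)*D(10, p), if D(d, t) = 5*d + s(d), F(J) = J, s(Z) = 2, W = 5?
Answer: 884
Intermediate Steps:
p = -13 (p = -4 + (-4 - 1*5) = -4 + (-4 - 5) = -4 - 9 = -13)
D(d, t) = 2 + 5*d (D(d, t) = 5*d + 2 = 2 + 5*d)
F(17)*D(10, p) = 17*(2 + 5*10) = 17*(2 + 50) = 17*52 = 884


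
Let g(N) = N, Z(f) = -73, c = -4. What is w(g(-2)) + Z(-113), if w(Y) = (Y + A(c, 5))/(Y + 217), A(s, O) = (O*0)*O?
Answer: -15697/215 ≈ -73.009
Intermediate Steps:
A(s, O) = 0 (A(s, O) = 0*O = 0)
w(Y) = Y/(217 + Y) (w(Y) = (Y + 0)/(Y + 217) = Y/(217 + Y))
w(g(-2)) + Z(-113) = -2/(217 - 2) - 73 = -2/215 - 73 = -15697/215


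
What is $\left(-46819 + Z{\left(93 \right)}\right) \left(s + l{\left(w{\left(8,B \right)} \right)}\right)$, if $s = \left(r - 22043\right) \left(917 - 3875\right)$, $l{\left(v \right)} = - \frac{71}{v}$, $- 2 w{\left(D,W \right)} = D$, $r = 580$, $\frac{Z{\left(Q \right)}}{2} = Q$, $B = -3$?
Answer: $- \frac{11842463733671}{4} \approx -2.9606 \cdot 10^{12}$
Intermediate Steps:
$Z{\left(Q \right)} = 2 Q$
$w{\left(D,W \right)} = - \frac{D}{2}$
$s = 63487554$ ($s = \left(580 - 22043\right) \left(917 - 3875\right) = \left(-21463\right) \left(-2958\right) = 63487554$)
$\left(-46819 + Z{\left(93 \right)}\right) \left(s + l{\left(w{\left(8,B \right)} \right)}\right) = \left(-46819 + 2 \cdot 93\right) \left(63487554 - \frac{71}{\left(- \frac{1}{2}\right) 8}\right) = \left(-46819 + 186\right) \left(63487554 - \frac{71}{-4}\right) = - 46633 \left(63487554 - - \frac{71}{4}\right) = - 46633 \left(63487554 + \frac{71}{4}\right) = \left(-46633\right) \frac{253950287}{4} = - \frac{11842463733671}{4}$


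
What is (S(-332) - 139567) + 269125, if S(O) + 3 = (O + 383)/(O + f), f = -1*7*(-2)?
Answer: 13732813/106 ≈ 1.2955e+5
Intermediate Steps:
f = 14 (f = -7*(-2) = 14)
S(O) = -3 + (383 + O)/(14 + O) (S(O) = -3 + (O + 383)/(O + 14) = -3 + (383 + O)/(14 + O))
(S(-332) - 139567) + 269125 = ((341 - 2*(-332))/(14 - 332) - 139567) + 269125 = ((341 + 664)/(-318) - 139567) + 269125 = (-1/318*1005 - 139567) + 269125 = (-335/106 - 139567) + 269125 = -14794437/106 + 269125 = 13732813/106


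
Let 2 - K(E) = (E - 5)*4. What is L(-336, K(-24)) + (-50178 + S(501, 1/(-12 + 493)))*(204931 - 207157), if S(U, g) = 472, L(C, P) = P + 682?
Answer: 110646356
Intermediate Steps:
K(E) = 22 - 4*E (K(E) = 2 - (E - 5)*4 = 2 - (-5 + E)*4 = 2 - (-20 + 4*E) = 2 + (20 - 4*E) = 22 - 4*E)
L(C, P) = 682 + P
L(-336, K(-24)) + (-50178 + S(501, 1/(-12 + 493)))*(204931 - 207157) = (682 + (22 - 4*(-24))) + (-50178 + 472)*(204931 - 207157) = (682 + (22 + 96)) - 49706*(-2226) = (682 + 118) + 110645556 = 800 + 110645556 = 110646356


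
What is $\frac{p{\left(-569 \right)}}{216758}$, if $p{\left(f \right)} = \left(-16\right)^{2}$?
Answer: $\frac{128}{108379} \approx 0.001181$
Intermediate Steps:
$p{\left(f \right)} = 256$
$\frac{p{\left(-569 \right)}}{216758} = \frac{256}{216758} = 256 \cdot \frac{1}{216758} = \frac{128}{108379}$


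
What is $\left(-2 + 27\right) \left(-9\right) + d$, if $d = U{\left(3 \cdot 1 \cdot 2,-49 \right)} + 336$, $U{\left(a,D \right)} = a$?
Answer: $117$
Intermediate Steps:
$d = 342$ ($d = 3 \cdot 1 \cdot 2 + 336 = 3 \cdot 2 + 336 = 6 + 336 = 342$)
$\left(-2 + 27\right) \left(-9\right) + d = \left(-2 + 27\right) \left(-9\right) + 342 = 25 \left(-9\right) + 342 = -225 + 342 = 117$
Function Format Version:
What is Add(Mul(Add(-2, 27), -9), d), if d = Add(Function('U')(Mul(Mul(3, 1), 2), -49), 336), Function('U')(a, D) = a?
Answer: 117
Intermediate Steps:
d = 342 (d = Add(Mul(Mul(3, 1), 2), 336) = Add(Mul(3, 2), 336) = Add(6, 336) = 342)
Add(Mul(Add(-2, 27), -9), d) = Add(Mul(Add(-2, 27), -9), 342) = Add(Mul(25, -9), 342) = Add(-225, 342) = 117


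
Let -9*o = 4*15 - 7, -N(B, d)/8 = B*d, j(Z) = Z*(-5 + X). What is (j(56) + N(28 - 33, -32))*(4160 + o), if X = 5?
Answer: -47855360/9 ≈ -5.3173e+6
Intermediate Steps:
j(Z) = 0 (j(Z) = Z*(-5 + 5) = Z*0 = 0)
N(B, d) = -8*B*d
o = -53/9 (o = -(4*15 - 7)/9 = -(60 - 7)/9 = -1/9*53 = -53/9 ≈ -5.8889)
(j(56) + N(28 - 33, -32))*(4160 + o) = (0 - 8*(28 - 33)*(-32))*(4160 - 53/9) = (0 - 8*(-5)*(-32))*(37387/9) = (0 - 1280)*(37387/9) = -1280*37387/9 = -47855360/9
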